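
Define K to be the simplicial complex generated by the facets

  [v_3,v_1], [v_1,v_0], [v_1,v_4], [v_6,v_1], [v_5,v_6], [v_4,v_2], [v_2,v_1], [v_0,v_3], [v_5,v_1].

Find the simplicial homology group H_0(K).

H_0 ≅ Z.

Fix the vertex order v_0 < v_1 < v_2 < v_3 < v_4 < v_5 < v_6 and write every simplex with vertices in increasing order. Then dim K = 1 and the simplices of K are:

  0-simplices (7): [v_0], [v_1], [v_2], [v_3], [v_4], [v_5], [v_6]
  1-simplices (9): [v_0,v_1], [v_0,v_3], [v_1,v_2], [v_1,v_3], [v_1,v_4], [v_1,v_5], [v_1,v_6], [v_2,v_4], [v_5,v_6]

giving chain groups C_0 ≅ Z^7, C_1 ≅ Z^9.

Boundary ∂_1: C_1 → C_0 maps an edge to its endpoints' difference, ∂[p,q] = q − p.
The 7×9 boundary matrix has rank 6 and Smith normal form diag(1,1,1,1,1,1).

Now H_k = ker ∂_k / im ∂_{k+1}, so:

  H_0: rank C_0 − rank ∂_1 = 7 − 6 = 1, and the invariant factors of ∂_1 are all 1, so H_0 ≅ Z.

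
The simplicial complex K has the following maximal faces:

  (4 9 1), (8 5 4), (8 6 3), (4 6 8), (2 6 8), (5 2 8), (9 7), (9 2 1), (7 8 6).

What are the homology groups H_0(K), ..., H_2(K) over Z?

H_0 = Z,  H_1 = Z^2,  H_2 = 0.

K has 9 vertices, 18 edges, 8 triangles.
rank ∂_0 = 0, rank ∂_1 = 8 ⇒ b_0 = 9 − 0 − 8 = 1; all invariant factors of ∂_1 are 1 so no torsion. So H_0 ≅ Z.
rank ∂_1 = 8, rank ∂_2 = 8 ⇒ b_1 = 18 − 8 − 8 = 2; all invariant factors of ∂_2 are 1 so no torsion. So H_1 ≅ Z^2.
rank ∂_2 = 8, rank ∂_3 = 0 ⇒ b_2 = 8 − 8 − 0 = 0. So H_2 ≅ 0.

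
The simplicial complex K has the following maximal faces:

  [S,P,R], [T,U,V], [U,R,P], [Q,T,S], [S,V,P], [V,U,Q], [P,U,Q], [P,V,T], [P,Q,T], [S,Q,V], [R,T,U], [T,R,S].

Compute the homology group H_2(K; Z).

We work with the vertex ordering P < Q < R < S < T < U < V. The simplices of K, each written with vertices in increasing order, are:

  0-simplices (7): P, Q, R, S, T, U, V
  1-simplices (18): PQ, PR, PS, PT, PU, PV, QS, QT, QU, QV, RS, RT, RU, ST, SV, TU, TV, UV
  2-simplices (12): PQT, PQU, PRS, PRU, PSV, PTV, QST, QSV, QUV, RST, RTU, TUV

so the chain groups are C_0 ≅ Z^7, C_1 ≅ Z^18, C_2 ≅ Z^12.

The boundary map ∂_1: C_1 → C_0 maps an edge to its endpoints' difference, ∂[p,q] = q − p. For instance
  ∂RS = S − R.
The resulting 7×18 matrix has rank 6, and its Smith normal form has invariant factors (1,1,1,1,1,1).

The boundary map ∂_2: C_2 → C_1 maps a triangle to the signed sum of its edges. For instance
  ∂RST = ST − RT + RS,
  ∂PTV = TV − PV + PT.
The 18×12 boundary matrix has rank 12 and Smith normal form diag(1,1,1,1,1,1,1,1,1,1,1,2).

From H_k ≅ ker(∂_k) / im(∂_{k+1}) we obtain:

  H_2: rank ker ∂_2 − rank ∂_3 = (12 − 12) − 0 = 0, and there is no ∂_3, so H_2 = 0.

H_2 = 0.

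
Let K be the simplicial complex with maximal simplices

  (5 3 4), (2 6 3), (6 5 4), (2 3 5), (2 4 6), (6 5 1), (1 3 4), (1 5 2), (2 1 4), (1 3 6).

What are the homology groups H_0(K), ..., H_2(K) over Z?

H_0 ≅ Z,  H_1 ≅ Z/2,  H_2 = 0.

K has 6 vertices, 15 edges, 10 triangles.
rank ∂_0 = 0, rank ∂_1 = 5 ⇒ b_0 = 6 − 0 − 5 = 1; all invariant factors of ∂_1 are 1 so no torsion. So H_0 ≅ Z.
rank ∂_1 = 5, rank ∂_2 = 10 ⇒ b_1 = 15 − 5 − 10 = 0; ∂_2 has invariant factor(s) [2] giving torsion. So H_1 ≅ Z/2.
rank ∂_2 = 10, rank ∂_3 = 0 ⇒ b_2 = 10 − 10 − 0 = 0. So H_2 ≅ 0.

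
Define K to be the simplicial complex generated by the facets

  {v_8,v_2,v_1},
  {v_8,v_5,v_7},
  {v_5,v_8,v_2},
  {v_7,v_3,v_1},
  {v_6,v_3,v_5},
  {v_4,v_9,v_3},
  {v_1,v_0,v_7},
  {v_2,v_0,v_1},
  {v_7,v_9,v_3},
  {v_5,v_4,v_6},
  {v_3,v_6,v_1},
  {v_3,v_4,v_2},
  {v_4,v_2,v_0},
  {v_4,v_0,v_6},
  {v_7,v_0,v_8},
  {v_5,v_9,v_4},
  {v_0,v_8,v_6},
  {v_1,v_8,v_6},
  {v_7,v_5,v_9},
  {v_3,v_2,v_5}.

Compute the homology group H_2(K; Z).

Fix the vertex order v_0 < v_1 < v_2 < v_3 < v_4 < v_5 < v_6 < v_7 < v_8 < v_9 and write every simplex with vertices in increasing order. Then dim K = 2 and the simplices of K are:

  0-simplices (10): [v_0], [v_1], [v_2], [v_3], [v_4], [v_5], [v_6], [v_7], [v_8], [v_9]
  1-simplices (30): (30 of them)
  2-simplices (20): (20 of them)

giving chain groups C_0 ≅ Z^10, C_1 ≅ Z^30, C_2 ≅ Z^20.

The boundary map ∂_1: C_1 → C_0 maps an edge to its endpoints' difference, ∂[p,q] = q − p. For instance
  ∂[v_3,v_4] = [v_4] − [v_3].
This gives a 10×30 integer matrix of rank 9; reducing to Smith normal form yields diagonal entries (1,1,1,1,1,1,1,1,1).

Boundary ∂_2: C_2 → C_1 sends each 2-simplex [p,q,r] to [q,r] − [p,r] + [p,q]. For instance
  ∂[v_0,v_1,v_2] = [v_1,v_2] − [v_0,v_2] + [v_0,v_1],
  ∂[v_1,v_3,v_7] = [v_3,v_7] − [v_1,v_7] + [v_1,v_3].
The resulting 30×20 matrix has rank 20, and its Smith normal form has invariant factors (1,1,1,1,1,1,1,1,1,1,1,1,1,1,1,1,1,1,1,2).

From H_k ≅ ker(∂_k) / im(∂_{k+1}) we obtain:

  H_2: rank ker ∂_2 − rank ∂_3 = (20 − 20) − 0 = 0, and there is no ∂_3, so H_2 ≅ 0.

H_2 ≅ 0.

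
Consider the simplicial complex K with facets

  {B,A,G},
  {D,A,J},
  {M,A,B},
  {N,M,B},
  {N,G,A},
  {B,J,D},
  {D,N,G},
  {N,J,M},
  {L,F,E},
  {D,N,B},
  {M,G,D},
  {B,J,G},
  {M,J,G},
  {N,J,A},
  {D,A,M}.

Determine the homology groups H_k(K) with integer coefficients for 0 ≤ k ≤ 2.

We work with the vertex ordering A < B < D < E < F < G < J < L < M < N. The simplices of K, each written with vertices in increasing order, are:

  0-simplices (10): A, B, D, E, F, G, J, L, M, N
  1-simplices (24): AB, AD, AG, AJ, AM, AN, BD, BG, BJ, BM, BN, DG, DJ, DM, DN, EF, EL, FL, GJ, GM, GN, JM, JN, MN
  2-simplices (15): ABG, ABM, ADJ, ADM, AGN, AJN, BDJ, BDN, BGJ, BMN, DGM, DGN, EFL, GJM, JMN

giving chain groups C_0 ≅ Z^10, C_1 ≅ Z^24, C_2 ≅ Z^15.

Boundary ∂_1: C_1 → C_0 sends each edge [p,q] (with p < q) to q − p.
The resulting 10×24 matrix has rank 8, and its Smith normal form has invariant factors (1,1,1,1,1,1,1,1).

Boundary ∂_2: C_2 → C_1 acts by ∂[p,q,r] = [q,r] − [p,r] + [p,q]. For instance
  ∂BDN = DN − BN + BD,
  ∂JMN = MN − JN + JM.
This gives a 24×15 integer matrix of rank 14; reducing to Smith normal form yields diagonal entries (1,1,1,1,1,1,1,1,1,1,1,1,1,1).

Computing H_k = (kernel of ∂_k) / (image of ∂_{k+1}):

  H_0: rank C_0 − rank ∂_1 = 10 − 8 = 2, and the invariant factors of ∂_1 are all 1, so H_0 ≅ Z^2.
  H_1: rank ker ∂_1 − rank ∂_2 = (24 − 8) − 14 = 2, and the invariant factors of ∂_2 are all 1, so H_1 ≅ Z^2.
  H_2: rank ker ∂_2 − rank ∂_3 = (15 − 14) − 0 = 1, and there is no ∂_3, so H_2 ≅ Z.

H_0 = Z^2,  H_1 = Z^2,  H_2 = Z.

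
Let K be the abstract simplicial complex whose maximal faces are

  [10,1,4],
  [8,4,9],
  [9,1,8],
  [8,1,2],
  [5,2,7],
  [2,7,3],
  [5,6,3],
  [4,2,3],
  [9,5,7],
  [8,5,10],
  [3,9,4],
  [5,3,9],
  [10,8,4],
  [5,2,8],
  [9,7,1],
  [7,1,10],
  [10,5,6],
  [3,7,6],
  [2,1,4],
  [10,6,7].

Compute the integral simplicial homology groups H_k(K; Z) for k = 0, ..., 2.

H_0 ≅ Z,  H_1 ≅ Z ⊕ Z/2,  H_2 = 0.

Order the vertices as 1 < 2 < 3 < 4 < 5 < 6 < 7 < 8 < 9 < 10. Listing each simplex with vertices in this order, K has dimension 2 with simplices:

  0-simplices (10): [1], [2], [3], [4], [5], [6], [7], [8], [9], [10]
  1-simplices (30): (30 of them)
  2-simplices (20): (20 of them)

giving chain groups C_0 ≅ Z^10, C_1 ≅ Z^30, C_2 ≅ Z^20.

∂_1: C_1 → C_0 sends each edge [p,q] (with p < q) to q − p.
This gives a 10×30 integer matrix of rank 9; reducing to Smith normal form yields diagonal entries (1,1,1,1,1,1,1,1,1).

∂_2: C_2 → C_1 acts by ∂[p,q,r] = [q,r] − [p,r] + [p,q]. For instance
  ∂[2,3,4] = [3,4] − [2,4] + [2,3],
  ∂[3,4,9] = [4,9] − [3,9] + [3,4].
The resulting 30×20 matrix has rank 20, and its Smith normal form has invariant factors (1,1,1,1,1,1,1,1,1,1,1,1,1,1,1,1,1,1,1,2).

Now H_k = ker ∂_k / im ∂_{k+1}, so:

  H_0: rank C_0 − rank ∂_1 = 10 − 9 = 1, and the invariant factors of ∂_1 are all 1, so H_0 ≅ Z.
  H_1: rank ker ∂_1 − rank ∂_2 = (30 − 9) − 20 = 1, and ∂_2 has invariant factor 2 > 1, so H_1 ≅ Z ⊕ Z/2.
  H_2: rank ker ∂_2 − rank ∂_3 = (20 − 20) − 0 = 0, and there is no ∂_3, so H_2 ≅ 0.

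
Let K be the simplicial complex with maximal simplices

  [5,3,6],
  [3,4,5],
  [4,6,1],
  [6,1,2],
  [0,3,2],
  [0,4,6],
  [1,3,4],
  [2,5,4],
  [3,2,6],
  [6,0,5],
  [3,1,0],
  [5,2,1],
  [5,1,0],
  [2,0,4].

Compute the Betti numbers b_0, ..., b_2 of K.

Fix the vertex order 0 < 1 < 2 < 3 < 4 < 5 < 6 and write every simplex with vertices in increasing order. Then dim K = 2 and the simplices of K are:

  0-simplices (7): [0], [1], [2], [3], [4], [5], [6]
  1-simplices (21): [0,1], [0,2], [0,3], [0,4], [0,5], [0,6], [1,2], [1,3], [1,4], [1,5], [1,6], [2,3], [2,4], [2,5], [2,6], [3,4], [3,5], [3,6], [4,5], [4,6], [5,6]
  2-simplices (14): [0,1,3], [0,1,5], [0,2,3], [0,2,4], [0,4,6], [0,5,6], [1,2,5], [1,2,6], [1,3,4], [1,4,6], [2,3,6], [2,4,5], [3,4,5], [3,5,6]

Hence C_0 ≅ Z^7, C_1 ≅ Z^21, C_2 ≅ Z^14.

The boundary map ∂_1: C_1 → C_0 is given by ∂[p,q] = [q] − [p].
The resulting 7×21 matrix has rank 6, and its Smith normal form has invariant factors (1,1,1,1,1,1).

∂_2: C_2 → C_1 acts by ∂[p,q,r] = [q,r] − [p,r] + [p,q]. For instance
  ∂[3,4,5] = [4,5] − [3,5] + [3,4],
  ∂[0,4,6] = [4,6] − [0,6] + [0,4].
As a 21×14 matrix over Z this has rank 13, with invariant factors (1,1,1,1,1,1,1,1,1,1,1,1,1).

From H_k ≅ ker(∂_k) / im(∂_{k+1}) we obtain:

  H_0: rank C_0 − rank ∂_1 = 7 − 6 = 1, and the invariant factors of ∂_1 are all 1, so H_0 ≅ Z.
  H_1: rank ker ∂_1 − rank ∂_2 = (21 − 6) − 13 = 2, and the invariant factors of ∂_2 are all 1, so H_1 ≅ Z^2.
  H_2: rank ker ∂_2 − rank ∂_3 = (14 − 13) − 0 = 1, and there is no ∂_3, so H_2 ≅ Z.

(K is a triangulation of the torus T^2.)

Hence the Betti numbers are b_0 = 1, b_1 = 2, b_2 = 1.

b_0 = 1, b_1 = 2, b_2 = 1.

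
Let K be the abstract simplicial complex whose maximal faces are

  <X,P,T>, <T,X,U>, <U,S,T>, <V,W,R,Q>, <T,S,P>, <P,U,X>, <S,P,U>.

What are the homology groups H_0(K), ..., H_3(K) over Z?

H_0 ≅ Z^2,  H_1 = 0,  H_2 ≅ Z,  H_3 = 0.

Order the vertices as P < Q < R < S < T < U < V < W < X. Listing each simplex with vertices in this order, K has dimension 3 with simplices:

  0-simplices (9): P, Q, R, S, T, U, V, W, X
  1-simplices (15): PS, PT, PU, PX, QR, QV, QW, RV, RW, ST, SU, TU, TX, UX, VW
  2-simplices (10): PST, PSU, PTX, PUX, QRV, QRW, QVW, RVW, STU, TUX
  3-simplices (1): QRVW

so the chain groups are C_0 ≅ Z^9, C_1 ≅ Z^15, C_2 ≅ Z^10, C_3 ≅ Z^1.

The boundary map ∂_1: C_1 → C_0 maps an edge to its endpoints' difference, ∂[p,q] = q − p.
This gives a 9×15 integer matrix of rank 7; reducing to Smith normal form yields diagonal entries (1,1,1,1,1,1,1).

∂_2: C_2 → C_1 maps a triangle to the signed sum of its edges. For instance
  ∂RVW = VW − RW + RV,
  ∂PUX = UX − PX + PU.
The resulting 15×10 matrix has rank 8, and its Smith normal form has invariant factors (1,1,1,1,1,1,1,1).

∂_3: C_3 → C_2 sends each 3-simplex σ to the alternating sum Σ_i (−1)^i (σ with its i-th vertex removed). For instance
  ∂QRVW = RVW − QVW + QRW − QRV.
The resulting 10×1 matrix has rank 1, and its Smith normal form has invariant factors (1).

Now H_k = ker ∂_k / im ∂_{k+1}, so:

  H_0: rank C_0 − rank ∂_1 = 9 − 7 = 2, and the invariant factors of ∂_1 are all 1, so H_0 = Z^2.
  H_1: rank ker ∂_1 − rank ∂_2 = (15 − 7) − 8 = 0, and the invariant factors of ∂_2 are all 1, so H_1 = 0.
  H_2: rank ker ∂_2 − rank ∂_3 = (10 − 8) − 1 = 1, and the invariant factors of ∂_3 are all 1, so H_2 = Z.
  H_3: rank ker ∂_3 − rank ∂_4 = (1 − 1) − 0 = 0, and there is no ∂_4, so H_3 = 0.

(K is a triangulation of the disjoint union of the 3-simplex and the 2-sphere S^2.)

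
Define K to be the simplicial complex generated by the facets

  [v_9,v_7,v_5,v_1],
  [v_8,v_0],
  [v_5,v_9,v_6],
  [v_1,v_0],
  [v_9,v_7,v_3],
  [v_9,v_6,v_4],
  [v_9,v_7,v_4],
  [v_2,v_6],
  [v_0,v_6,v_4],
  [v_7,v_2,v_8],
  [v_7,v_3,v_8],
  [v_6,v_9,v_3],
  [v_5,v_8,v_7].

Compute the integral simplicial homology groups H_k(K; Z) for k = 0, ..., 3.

K has 10 vertices, 24 edges, 13 triangles, 1 3-simplex.
rank ∂_0 = 0, rank ∂_1 = 9 ⇒ b_0 = 10 − 0 − 9 = 1; all invariant factors of ∂_1 are 1 so no torsion. So H_0 ≅ Z.
rank ∂_1 = 9, rank ∂_2 = 12 ⇒ b_1 = 24 − 9 − 12 = 3; all invariant factors of ∂_2 are 1 so no torsion. So H_1 ≅ Z^3.
rank ∂_2 = 12, rank ∂_3 = 1 ⇒ b_2 = 13 − 12 − 1 = 0; all invariant factors of ∂_3 are 1 so no torsion. So H_2 ≅ 0.
rank ∂_3 = 1, rank ∂_4 = 0 ⇒ b_3 = 1 − 1 − 0 = 0. So H_3 ≅ 0.

H_0 ≅ Z,  H_1 ≅ Z^3,  H_2 = 0,  H_3 = 0.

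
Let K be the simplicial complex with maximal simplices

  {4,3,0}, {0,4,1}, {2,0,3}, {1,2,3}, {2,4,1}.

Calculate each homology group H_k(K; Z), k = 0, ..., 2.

H_0 ≅ Z,  H_1 ≅ Z,  H_2 = 0.

Order the vertices as 0 < 1 < 2 < 3 < 4. Listing each simplex with vertices in this order, K has dimension 2 with simplices:

  0-simplices (5): [0], [1], [2], [3], [4]
  1-simplices (10): [0,1], [0,2], [0,3], [0,4], [1,2], [1,3], [1,4], [2,3], [2,4], [3,4]
  2-simplices (5): [0,1,4], [0,2,3], [0,3,4], [1,2,3], [1,2,4]

so the chain groups are C_0 ≅ Z^5, C_1 ≅ Z^10, C_2 ≅ Z^5.

∂_1: C_1 → C_0 is given by ∂[p,q] = [q] − [p].
As a 5×10 matrix over Z this has rank 4, with invariant factors (1,1,1,1).

∂_2: C_2 → C_1 sends each 2-simplex [p,q,r] to [q,r] − [p,r] + [p,q]. For instance
  ∂[1,2,3] = [2,3] − [1,3] + [1,2],
  ∂[1,2,4] = [2,4] − [1,4] + [1,2].
As a 10×5 matrix over Z this has rank 5, with invariant factors (1,1,1,1,1).

Computing H_k = (kernel of ∂_k) / (image of ∂_{k+1}):

  H_0: rank C_0 − rank ∂_1 = 5 − 4 = 1, and the invariant factors of ∂_1 are all 1, so H_0 = Z.
  H_1: rank ker ∂_1 − rank ∂_2 = (10 − 4) − 5 = 1, and the invariant factors of ∂_2 are all 1, so H_1 = Z.
  H_2: rank ker ∂_2 − rank ∂_3 = (5 − 5) − 0 = 0, and there is no ∂_3, so H_2 = 0.

As a check, the Euler characteristic is 5 − 10 + 5 = 0, which agrees with 1 − 1 + 0 = 0.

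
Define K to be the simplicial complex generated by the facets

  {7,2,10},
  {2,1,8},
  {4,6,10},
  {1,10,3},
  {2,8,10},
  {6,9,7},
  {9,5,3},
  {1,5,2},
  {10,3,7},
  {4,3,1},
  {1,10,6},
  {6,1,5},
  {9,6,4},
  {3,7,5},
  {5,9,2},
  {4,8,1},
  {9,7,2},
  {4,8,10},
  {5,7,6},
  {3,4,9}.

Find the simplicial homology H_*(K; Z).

Take the total order 1 < 2 < 3 < 4 < 5 < 6 < 7 < 8 < 9 < 10 on the vertex set. Then K (dimension 2) consists of the simplices:

  0-simplices (10): [1], [2], [3], [4], [5], [6], [7], [8], [9], [10]
  1-simplices (30): (30 of them)
  2-simplices (20): (20 of them)

giving chain groups C_0 ≅ Z^10, C_1 ≅ Z^30, C_2 ≅ Z^20.

∂_1: C_1 → C_0 is given by ∂[p,q] = [q] − [p]. For instance
  ∂[3,5] = [5] − [3].
As a 10×30 matrix over Z this has rank 9, with invariant factors (1,1,1,1,1,1,1,1,1).

Boundary ∂_2: C_2 → C_1 acts by ∂[p,q,r] = [q,r] − [p,r] + [p,q]. For instance
  ∂[3,5,9] = [5,9] − [3,9] + [3,5],
  ∂[3,4,9] = [4,9] − [3,9] + [3,4].
The 30×20 boundary matrix has rank 20 and Smith normal form diag(1,1,1,1,1,1,1,1,1,1,1,1,1,1,1,1,1,1,1,2).

Now H_k = ker ∂_k / im ∂_{k+1}, so:

  H_0: rank C_0 − rank ∂_1 = 10 − 9 = 1, and the invariant factors of ∂_1 are all 1, so H_0 ≅ Z.
  H_1: rank ker ∂_1 − rank ∂_2 = (30 − 9) − 20 = 1, and ∂_2 has invariant factor 2 > 1, so H_1 ≅ Z ⊕ Z_2.
  H_2: rank ker ∂_2 − rank ∂_3 = (20 − 20) − 0 = 0, and there is no ∂_3, so H_2 ≅ 0.

H_0 ≅ Z,  H_1 ≅ Z ⊕ Z_2,  H_2 = 0.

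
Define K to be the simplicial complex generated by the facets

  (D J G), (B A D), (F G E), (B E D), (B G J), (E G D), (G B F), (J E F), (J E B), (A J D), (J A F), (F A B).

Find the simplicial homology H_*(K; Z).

H_0 ≅ Z,  H_1 ≅ Z_2,  H_2 = 0.

K has 7 vertices, 18 edges, 12 triangles.
rank ∂_0 = 0, rank ∂_1 = 6 ⇒ b_0 = 7 − 0 − 6 = 1; all invariant factors of ∂_1 are 1 so no torsion. So H_0 = Z.
rank ∂_1 = 6, rank ∂_2 = 12 ⇒ b_1 = 18 − 6 − 12 = 0; ∂_2 has invariant factor(s) [2] giving torsion. So H_1 = Z_2.
rank ∂_2 = 12, rank ∂_3 = 0 ⇒ b_2 = 12 − 12 − 0 = 0. So H_2 = 0.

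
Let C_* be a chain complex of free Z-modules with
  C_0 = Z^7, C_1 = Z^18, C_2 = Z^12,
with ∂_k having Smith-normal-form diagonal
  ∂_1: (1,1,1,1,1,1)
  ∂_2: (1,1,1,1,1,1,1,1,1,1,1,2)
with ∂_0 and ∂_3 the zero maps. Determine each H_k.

H_0 = Z,  H_1 = Z/2Z,  H_2 = 0.

H_0: b_0 = 7 − 0 − 6 = 1; torsion from ∂_1 factors > 1: none. So H_0 = Z.
H_1: b_1 = 18 − 6 − 12 = 0; torsion from ∂_2 factors > 1: [2]. So H_1 = Z/2Z.
H_2: b_2 = 12 − 12 − 0 = 0; torsion from ∂_3 factors > 1: none. So H_2 = 0.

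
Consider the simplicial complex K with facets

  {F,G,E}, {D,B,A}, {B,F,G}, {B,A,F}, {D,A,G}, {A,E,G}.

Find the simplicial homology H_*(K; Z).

K has 6 vertices, 12 edges, 6 triangles.
rank ∂_0 = 0, rank ∂_1 = 5 ⇒ b_0 = 6 − 0 − 5 = 1; all invariant factors of ∂_1 are 1 so no torsion. So H_0 ≅ Z.
rank ∂_1 = 5, rank ∂_2 = 6 ⇒ b_1 = 12 − 5 − 6 = 1; all invariant factors of ∂_2 are 1 so no torsion. So H_1 ≅ Z.
rank ∂_2 = 6, rank ∂_3 = 0 ⇒ b_2 = 6 − 6 − 0 = 0. So H_2 ≅ 0.

H_0 = Z,  H_1 = Z,  H_2 = 0.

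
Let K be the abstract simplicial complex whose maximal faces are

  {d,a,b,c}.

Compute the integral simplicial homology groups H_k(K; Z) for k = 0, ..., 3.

H_0 = Z,  H_1 = 0,  H_2 = 0,  H_3 = 0.

Fix the vertex order a < b < c < d and write every simplex with vertices in increasing order. Then dim K = 3 and the simplices of K are:

  0-simplices (4): a, b, c, d
  1-simplices (6): ab, ac, ad, bc, bd, cd
  2-simplices (4): abc, abd, acd, bcd
  3-simplices (1): abcd

giving chain groups C_0 ≅ Z^4, C_1 ≅ Z^6, C_2 ≅ Z^4, C_3 ≅ Z^1.

Boundary ∂_1: C_1 → C_0 sends each edge [p,q] (with p < q) to q − p.
The resulting 4×6 matrix has rank 3, and its Smith normal form has invariant factors (1,1,1).

∂_2: C_2 → C_1 maps a triangle to the signed sum of its edges. For instance
  ∂abc = bc − ac + ab,
  ∂acd = cd − ad + ac.
The resulting 6×4 matrix has rank 3, and its Smith normal form has invariant factors (1,1,1).

The boundary map ∂_3: C_3 → C_2 sends each 3-simplex σ to the alternating sum Σ_i (−1)^i (σ with its i-th vertex removed). For instance
  ∂abcd = bcd − acd + abd − abc.
This gives a 4×1 integer matrix of rank 1; reducing to Smith normal form yields diagonal entries (1).

Now H_k = ker ∂_k / im ∂_{k+1}, so:

  H_0: rank C_0 − rank ∂_1 = 4 − 3 = 1, and the invariant factors of ∂_1 are all 1, so H_0 = Z.
  H_1: rank ker ∂_1 − rank ∂_2 = (6 − 3) − 3 = 0, and the invariant factors of ∂_2 are all 1, so H_1 = 0.
  H_2: rank ker ∂_2 − rank ∂_3 = (4 − 3) − 1 = 0, and the invariant factors of ∂_3 are all 1, so H_2 = 0.
  H_3: rank ker ∂_3 − rank ∂_4 = (1 − 1) − 0 = 0, and there is no ∂_4, so H_3 = 0.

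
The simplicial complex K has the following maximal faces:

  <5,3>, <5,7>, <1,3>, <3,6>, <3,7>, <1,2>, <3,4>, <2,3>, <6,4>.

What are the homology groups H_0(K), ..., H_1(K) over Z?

H_0 = Z,  H_1 = Z^3.

Order the vertices as 1 < 2 < 3 < 4 < 5 < 6 < 7. Listing each simplex with vertices in this order, K has dimension 1 with simplices:

  0-simplices (7): [1], [2], [3], [4], [5], [6], [7]
  1-simplices (9): [1,2], [1,3], [2,3], [3,4], [3,5], [3,6], [3,7], [4,6], [5,7]

giving chain groups C_0 ≅ Z^7, C_1 ≅ Z^9.

The boundary map ∂_1: C_1 → C_0 is given by ∂[p,q] = [q] − [p].
As a 7×9 matrix over Z this has rank 6, with invariant factors (1,1,1,1,1,1).

From H_k ≅ ker(∂_k) / im(∂_{k+1}) we obtain:

  H_0: rank C_0 − rank ∂_1 = 7 − 6 = 1, and the invariant factors of ∂_1 are all 1, so H_0 = Z.
  H_1: rank ker ∂_1 − rank ∂_2 = (9 − 6) − 0 = 3, and there is no ∂_2, so H_1 = Z^3.

As a check, the Euler characteristic is 7 − 9 = -2, which agrees with 1 − 3 = -2.
(K is a triangulation of a wedge of 3 circles.)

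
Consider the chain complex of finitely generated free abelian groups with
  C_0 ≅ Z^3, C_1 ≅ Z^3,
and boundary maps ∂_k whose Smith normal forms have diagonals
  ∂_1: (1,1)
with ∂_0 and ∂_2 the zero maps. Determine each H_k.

H_0: b_0 = 3 − 0 − 2 = 1; torsion from ∂_1 factors > 1: none. So H_0 ≅ Z.
H_1: b_1 = 3 − 2 − 0 = 1; torsion from ∂_2 factors > 1: none. So H_1 ≅ Z.

H_0 ≅ Z,  H_1 ≅ Z.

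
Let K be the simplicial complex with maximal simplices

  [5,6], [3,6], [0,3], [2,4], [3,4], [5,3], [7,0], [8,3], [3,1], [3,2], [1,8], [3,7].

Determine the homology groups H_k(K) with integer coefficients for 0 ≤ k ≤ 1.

Fix the vertex order 0 < 1 < 2 < 3 < 4 < 5 < 6 < 7 < 8 and write every simplex with vertices in increasing order. Then dim K = 1 and the simplices of K are:

  0-simplices (9): [0], [1], [2], [3], [4], [5], [6], [7], [8]
  1-simplices (12): [0,3], [0,7], [1,3], [1,8], [2,3], [2,4], [3,4], [3,5], [3,6], [3,7], [3,8], [5,6]

so the chain groups are C_0 ≅ Z^9, C_1 ≅ Z^12.

The boundary map ∂_1: C_1 → C_0 maps an edge to its endpoints' difference, ∂[p,q] = q − p. For instance
  ∂[3,4] = [4] − [3].
The 9×12 boundary matrix has rank 8 and Smith normal form diag(1,1,1,1,1,1,1,1).

From H_k ≅ ker(∂_k) / im(∂_{k+1}) we obtain:

  H_0: rank C_0 − rank ∂_1 = 9 − 8 = 1, and the invariant factors of ∂_1 are all 1, so H_0 = Z.
  H_1: rank ker ∂_1 − rank ∂_2 = (12 − 8) − 0 = 4, and there is no ∂_2, so H_1 = Z^4.

(K is a triangulation of a wedge of 4 circles.)

H_0 ≅ Z,  H_1 ≅ Z^4.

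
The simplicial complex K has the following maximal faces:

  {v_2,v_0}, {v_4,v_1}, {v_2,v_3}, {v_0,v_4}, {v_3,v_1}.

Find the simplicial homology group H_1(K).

Fix the vertex order v_0 < v_1 < v_2 < v_3 < v_4 and write every simplex with vertices in increasing order. Then dim K = 1 and the simplices of K are:

  0-simplices (5): [v_0], [v_1], [v_2], [v_3], [v_4]
  1-simplices (5): [v_0,v_2], [v_0,v_4], [v_1,v_3], [v_1,v_4], [v_2,v_3]

so the chain groups are C_0 ≅ Z^5, C_1 ≅ Z^5.

The boundary map ∂_1: C_1 → C_0 sends each edge [p,q] (with p < q) to q − p.
This gives a 5×5 integer matrix of rank 4; reducing to Smith normal form yields diagonal entries (1,1,1,1).

Computing H_k = (kernel of ∂_k) / (image of ∂_{k+1}):

  H_1: rank ker ∂_1 − rank ∂_2 = (5 − 4) − 0 = 1, and there is no ∂_2, so H_1 = Z.

(K is a triangulation of the circle S^1.)

H_1 ≅ Z.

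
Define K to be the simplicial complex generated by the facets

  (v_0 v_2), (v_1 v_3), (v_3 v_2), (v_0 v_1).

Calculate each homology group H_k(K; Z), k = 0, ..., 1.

H_0 = Z,  H_1 = Z.

Order the vertices as v_0 < v_1 < v_2 < v_3. Listing each simplex with vertices in this order, K has dimension 1 with simplices:

  0-simplices (4): [v_0], [v_1], [v_2], [v_3]
  1-simplices (4): [v_0,v_1], [v_0,v_2], [v_1,v_3], [v_2,v_3]

so the chain groups are C_0 ≅ Z^4, C_1 ≅ Z^4.

∂_1: C_1 → C_0 is given by ∂[p,q] = [q] − [p].
As a 4×4 matrix over Z this has rank 3, with invariant factors (1,1,1).

From H_k ≅ ker(∂_k) / im(∂_{k+1}) we obtain:

  H_0: rank C_0 − rank ∂_1 = 4 − 3 = 1, and the invariant factors of ∂_1 are all 1, so H_0 = Z.
  H_1: rank ker ∂_1 − rank ∂_2 = (4 − 3) − 0 = 1, and there is no ∂_2, so H_1 = Z.

(K is a triangulation of the circle S^1.)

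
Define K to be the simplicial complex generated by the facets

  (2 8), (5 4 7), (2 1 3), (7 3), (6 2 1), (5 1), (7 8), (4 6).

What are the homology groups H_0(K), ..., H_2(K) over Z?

Take the total order 1 < 2 < 3 < 4 < 5 < 6 < 7 < 8 on the vertex set. Then K (dimension 2) consists of the simplices:

  0-simplices (8): [1], [2], [3], [4], [5], [6], [7], [8]
  1-simplices (13): [1,2], [1,3], [1,5], [1,6], [2,3], [2,6], [2,8], [3,7], [4,5], [4,6], [4,7], [5,7], [7,8]
  2-simplices (3): [1,2,3], [1,2,6], [4,5,7]

Hence C_0 ≅ Z^8, C_1 ≅ Z^13, C_2 ≅ Z^3.

∂_1: C_1 → C_0 maps an edge to its endpoints' difference, ∂[p,q] = q − p. For instance
  ∂[2,3] = [3] − [2].
As a 8×13 matrix over Z this has rank 7, with invariant factors (1,1,1,1,1,1,1).

The boundary map ∂_2: C_2 → C_1 maps a triangle to the signed sum of its edges. For instance
  ∂[4,5,7] = [5,7] − [4,7] + [4,5],
  ∂[1,2,6] = [2,6] − [1,6] + [1,2].
The resulting 13×3 matrix has rank 3, and its Smith normal form has invariant factors (1,1,1).

From H_k ≅ ker(∂_k) / im(∂_{k+1}) we obtain:

  H_0: rank C_0 − rank ∂_1 = 8 − 7 = 1, and the invariant factors of ∂_1 are all 1, so H_0 ≅ Z.
  H_1: rank ker ∂_1 − rank ∂_2 = (13 − 7) − 3 = 3, and the invariant factors of ∂_2 are all 1, so H_1 ≅ Z^3.
  H_2: rank ker ∂_2 − rank ∂_3 = (3 − 3) − 0 = 0, and there is no ∂_3, so H_2 ≅ 0.

H_0 = Z,  H_1 = Z^3,  H_2 = 0.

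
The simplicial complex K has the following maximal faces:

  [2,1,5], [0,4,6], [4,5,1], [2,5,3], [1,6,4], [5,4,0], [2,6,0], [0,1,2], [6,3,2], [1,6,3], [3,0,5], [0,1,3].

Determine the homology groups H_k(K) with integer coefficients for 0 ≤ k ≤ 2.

H_0 ≅ Z,  H_1 ≅ Z/2,  H_2 = 0.

Take the total order 0 < 1 < 2 < 3 < 4 < 5 < 6 on the vertex set. Then K (dimension 2) consists of the simplices:

  0-simplices (7): [0], [1], [2], [3], [4], [5], [6]
  1-simplices (18): [0,1], [0,2], [0,3], [0,4], [0,5], [0,6], [1,2], [1,3], [1,4], [1,5], [1,6], [2,3], [2,5], [2,6], [3,5], [3,6], [4,5], [4,6]
  2-simplices (12): [0,1,2], [0,1,3], [0,2,6], [0,3,5], [0,4,5], [0,4,6], [1,2,5], [1,3,6], [1,4,5], [1,4,6], [2,3,5], [2,3,6]

giving chain groups C_0 ≅ Z^7, C_1 ≅ Z^18, C_2 ≅ Z^12.

Boundary ∂_1: C_1 → C_0 sends each edge [p,q] (with p < q) to q − p. For instance
  ∂[4,5] = [5] − [4].
The 7×18 boundary matrix has rank 6 and Smith normal form diag(1,1,1,1,1,1).

Boundary ∂_2: C_2 → C_1 sends each 2-simplex [p,q,r] to [q,r] − [p,r] + [p,q]. For instance
  ∂[0,3,5] = [3,5] − [0,5] + [0,3],
  ∂[0,2,6] = [2,6] − [0,6] + [0,2].
The 18×12 boundary matrix has rank 12 and Smith normal form diag(1,1,1,1,1,1,1,1,1,1,1,2).

Reading off H_k = ker ∂_k / im ∂_{k+1}:

  H_0: rank C_0 − rank ∂_1 = 7 − 6 = 1, and the invariant factors of ∂_1 are all 1, so H_0 = Z.
  H_1: rank ker ∂_1 − rank ∂_2 = (18 − 6) − 12 = 0, and ∂_2 has invariant factor 2 > 1, so H_1 = Z/2.
  H_2: rank ker ∂_2 − rank ∂_3 = (12 − 12) − 0 = 0, and there is no ∂_3, so H_2 = 0.

As a check, the Euler characteristic is 7 − 18 + 12 = 1, which agrees with 1 − 0 + 0 = 1.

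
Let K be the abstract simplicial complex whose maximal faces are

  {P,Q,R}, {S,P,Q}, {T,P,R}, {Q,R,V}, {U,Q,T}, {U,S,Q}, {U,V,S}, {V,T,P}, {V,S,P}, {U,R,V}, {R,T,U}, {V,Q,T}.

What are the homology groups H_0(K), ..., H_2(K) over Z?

Take the total order P < Q < R < S < T < U < V on the vertex set. Then K (dimension 2) consists of the simplices:

  0-simplices (7): P, Q, R, S, T, U, V
  1-simplices (18): PQ, PR, PS, PT, PV, QR, QS, QT, QU, QV, RT, RU, RV, SU, SV, TU, TV, UV
  2-simplices (12): PQR, PQS, PRT, PSV, PTV, QRV, QSU, QTU, QTV, RTU, RUV, SUV

giving chain groups C_0 ≅ Z^7, C_1 ≅ Z^18, C_2 ≅ Z^12.

The boundary map ∂_1: C_1 → C_0 sends each edge [p,q] (with p < q) to q − p.
The resulting 7×18 matrix has rank 6, and its Smith normal form has invariant factors (1,1,1,1,1,1).

∂_2: C_2 → C_1 sends each 2-simplex [p,q,r] to [q,r] − [p,r] + [p,q]. For instance
  ∂PQS = QS − PS + PQ,
  ∂SUV = UV − SV + SU.
As a 18×12 matrix over Z this has rank 12, with invariant factors (1,1,1,1,1,1,1,1,1,1,1,2).

From H_k ≅ ker(∂_k) / im(∂_{k+1}) we obtain:

  H_0: rank C_0 − rank ∂_1 = 7 − 6 = 1, and the invariant factors of ∂_1 are all 1, so H_0 = Z.
  H_1: rank ker ∂_1 − rank ∂_2 = (18 − 6) − 12 = 0, and ∂_2 has invariant factor 2 > 1, so H_1 = Z_2.
  H_2: rank ker ∂_2 − rank ∂_3 = (12 − 12) − 0 = 0, and there is no ∂_3, so H_2 = 0.

As a check, the Euler characteristic is 7 − 18 + 12 = 1, which agrees with 1 − 0 + 0 = 1.

H_0 = Z,  H_1 = Z_2,  H_2 = 0.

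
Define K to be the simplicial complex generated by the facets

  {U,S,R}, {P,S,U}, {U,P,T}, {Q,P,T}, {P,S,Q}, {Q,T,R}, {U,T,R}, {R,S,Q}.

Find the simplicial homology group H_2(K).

Take the total order P < Q < R < S < T < U on the vertex set. Then K (dimension 2) consists of the simplices:

  0-simplices (6): P, Q, R, S, T, U
  1-simplices (12): PQ, PS, PT, PU, QR, QS, QT, RS, RT, RU, SU, TU
  2-simplices (8): PQS, PQT, PSU, PTU, QRS, QRT, RSU, RTU

giving chain groups C_0 ≅ Z^6, C_1 ≅ Z^12, C_2 ≅ Z^8.

∂_1: C_1 → C_0 is given by ∂[p,q] = [q] − [p]. For instance
  ∂QT = T − Q.
The resulting 6×12 matrix has rank 5, and its Smith normal form has invariant factors (1,1,1,1,1).

The boundary map ∂_2: C_2 → C_1 sends each 2-simplex [p,q,r] to [q,r] − [p,r] + [p,q]. For instance
  ∂QRS = RS − QS + QR,
  ∂PQT = QT − PT + PQ.
As a 12×8 matrix over Z this has rank 7, with invariant factors (1,1,1,1,1,1,1).

Reading off H_k = ker ∂_k / im ∂_{k+1}:

  H_2: rank ker ∂_2 − rank ∂_3 = (8 − 7) − 0 = 1, and there is no ∂_3, so H_2 = Z.

H_2 = Z.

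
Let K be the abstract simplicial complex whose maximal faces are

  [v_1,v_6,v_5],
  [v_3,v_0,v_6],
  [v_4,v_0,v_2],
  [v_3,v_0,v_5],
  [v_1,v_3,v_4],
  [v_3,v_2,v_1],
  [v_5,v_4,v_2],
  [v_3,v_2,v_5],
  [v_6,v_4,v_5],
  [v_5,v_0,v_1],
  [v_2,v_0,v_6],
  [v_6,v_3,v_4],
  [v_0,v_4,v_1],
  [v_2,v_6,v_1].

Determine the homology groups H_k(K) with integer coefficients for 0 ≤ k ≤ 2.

H_0 ≅ Z,  H_1 ≅ Z^2,  H_2 ≅ Z.

Order the vertices as v_0 < v_1 < v_2 < v_3 < v_4 < v_5 < v_6. Listing each simplex with vertices in this order, K has dimension 2 with simplices:

  0-simplices (7): [v_0], [v_1], [v_2], [v_3], [v_4], [v_5], [v_6]
  1-simplices (21): (21 of them)
  2-simplices (14): (14 of them)

Hence C_0 ≅ Z^7, C_1 ≅ Z^21, C_2 ≅ Z^14.

Boundary ∂_1: C_1 → C_0 is given by ∂[p,q] = [q] − [p]. For instance
  ∂[v_0,v_2] = [v_2] − [v_0].
The resulting 7×21 matrix has rank 6, and its Smith normal form has invariant factors (1,1,1,1,1,1).

Boundary ∂_2: C_2 → C_1 sends each 2-simplex [p,q,r] to [q,r] − [p,r] + [p,q]. For instance
  ∂[v_0,v_3,v_5] = [v_3,v_5] − [v_0,v_5] + [v_0,v_3],
  ∂[v_2,v_3,v_5] = [v_3,v_5] − [v_2,v_5] + [v_2,v_3].
This gives a 21×14 integer matrix of rank 13; reducing to Smith normal form yields diagonal entries (1,1,1,1,1,1,1,1,1,1,1,1,1).

From H_k ≅ ker(∂_k) / im(∂_{k+1}) we obtain:

  H_0: rank C_0 − rank ∂_1 = 7 − 6 = 1, and the invariant factors of ∂_1 are all 1, so H_0 = Z.
  H_1: rank ker ∂_1 − rank ∂_2 = (21 − 6) − 13 = 2, and the invariant factors of ∂_2 are all 1, so H_1 = Z^2.
  H_2: rank ker ∂_2 − rank ∂_3 = (14 − 13) − 0 = 1, and there is no ∂_3, so H_2 = Z.

As a check, the Euler characteristic is 7 − 21 + 14 = 0, which agrees with 1 − 2 + 1 = 0.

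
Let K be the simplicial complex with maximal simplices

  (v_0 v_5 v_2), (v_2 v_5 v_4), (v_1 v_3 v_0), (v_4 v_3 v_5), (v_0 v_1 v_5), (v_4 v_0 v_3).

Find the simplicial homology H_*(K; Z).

Take the total order v_0 < v_1 < v_2 < v_3 < v_4 < v_5 on the vertex set. Then K (dimension 2) consists of the simplices:

  0-simplices (6): [v_0], [v_1], [v_2], [v_3], [v_4], [v_5]
  1-simplices (12): [v_0,v_1], [v_0,v_2], [v_0,v_3], [v_0,v_4], [v_0,v_5], [v_1,v_3], [v_1,v_5], [v_2,v_4], [v_2,v_5], [v_3,v_4], [v_3,v_5], [v_4,v_5]
  2-simplices (6): [v_0,v_1,v_3], [v_0,v_1,v_5], [v_0,v_2,v_5], [v_0,v_3,v_4], [v_2,v_4,v_5], [v_3,v_4,v_5]

Hence C_0 ≅ Z^6, C_1 ≅ Z^12, C_2 ≅ Z^6.

The boundary map ∂_1: C_1 → C_0 is given by ∂[p,q] = [q] − [p].
The 6×12 boundary matrix has rank 5 and Smith normal form diag(1,1,1,1,1).

The boundary map ∂_2: C_2 → C_1 acts by ∂[p,q,r] = [q,r] − [p,r] + [p,q]. For instance
  ∂[v_0,v_2,v_5] = [v_2,v_5] − [v_0,v_5] + [v_0,v_2],
  ∂[v_3,v_4,v_5] = [v_4,v_5] − [v_3,v_5] + [v_3,v_4].
The 12×6 boundary matrix has rank 6 and Smith normal form diag(1,1,1,1,1,1).

Reading off H_k = ker ∂_k / im ∂_{k+1}:

  H_0: rank C_0 − rank ∂_1 = 6 − 5 = 1, and the invariant factors of ∂_1 are all 1, so H_0 = Z.
  H_1: rank ker ∂_1 − rank ∂_2 = (12 − 5) − 6 = 1, and the invariant factors of ∂_2 are all 1, so H_1 = Z.
  H_2: rank ker ∂_2 − rank ∂_3 = (6 − 6) − 0 = 0, and there is no ∂_3, so H_2 = 0.

(K is a triangulation of the cylinder S^1 x I.)

H_0 ≅ Z,  H_1 ≅ Z,  H_2 = 0.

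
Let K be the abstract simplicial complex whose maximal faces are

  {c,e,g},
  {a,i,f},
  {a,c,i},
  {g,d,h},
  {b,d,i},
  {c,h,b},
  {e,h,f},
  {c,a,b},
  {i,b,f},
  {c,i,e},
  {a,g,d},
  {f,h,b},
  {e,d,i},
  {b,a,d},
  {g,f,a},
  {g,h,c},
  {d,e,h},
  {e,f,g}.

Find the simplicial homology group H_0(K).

We work with the vertex ordering a < b < c < d < e < f < g < h < i. The simplices of K, each written with vertices in increasing order, are:

  0-simplices (9): a, b, c, d, e, f, g, h, i
  1-simplices (27): ab, ac, ad, af, ag, ai, bc, bd, bf, bh, bi, ce, cg, ch, ci, de, dg, dh, di, ef, eg, eh, ei, fg, fh, fi, gh
  2-simplices (18): abc, abd, aci, adg, afg, afi, bch, bdi, bfh, bfi, ceg, cei, cgh, deh, dei, dgh, efg, efh

Hence C_0 ≅ Z^9, C_1 ≅ Z^27, C_2 ≅ Z^18.

Boundary ∂_1: C_1 → C_0 maps an edge to its endpoints' difference, ∂[p,q] = q − p.
This gives a 9×27 integer matrix of rank 8; reducing to Smith normal form yields diagonal entries (1,1,1,1,1,1,1,1).

Boundary ∂_2: C_2 → C_1 acts by ∂[p,q,r] = [q,r] − [p,r] + [p,q]. For instance
  ∂afg = fg − ag + af,
  ∂abc = bc − ac + ab.
This gives a 27×18 integer matrix of rank 18; reducing to Smith normal form yields diagonal entries (1,1,1,1,1,1,1,1,1,1,1,1,1,1,1,1,1,2).

Computing H_k = (kernel of ∂_k) / (image of ∂_{k+1}):

  H_0: rank C_0 − rank ∂_1 = 9 − 8 = 1, and the invariant factors of ∂_1 are all 1, so H_0 ≅ Z.

H_0 = Z.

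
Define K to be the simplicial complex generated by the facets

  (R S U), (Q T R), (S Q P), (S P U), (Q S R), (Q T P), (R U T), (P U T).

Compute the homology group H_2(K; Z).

Take the total order P < Q < R < S < T < U on the vertex set. Then K (dimension 2) consists of the simplices:

  0-simplices (6): P, Q, R, S, T, U
  1-simplices (12): PQ, PS, PT, PU, QR, QS, QT, RS, RT, RU, SU, TU
  2-simplices (8): PQS, PQT, PSU, PTU, QRS, QRT, RSU, RTU

so the chain groups are C_0 ≅ Z^6, C_1 ≅ Z^12, C_2 ≅ Z^8.

The boundary map ∂_1: C_1 → C_0 is given by ∂[p,q] = [q] − [p]. For instance
  ∂PU = U − P.
The 6×12 boundary matrix has rank 5 and Smith normal form diag(1,1,1,1,1).

∂_2: C_2 → C_1 sends each 2-simplex [p,q,r] to [q,r] − [p,r] + [p,q]. For instance
  ∂QRT = RT − QT + QR,
  ∂PSU = SU − PU + PS.
This gives a 12×8 integer matrix of rank 7; reducing to Smith normal form yields diagonal entries (1,1,1,1,1,1,1).

From H_k ≅ ker(∂_k) / im(∂_{k+1}) we obtain:

  H_2: rank ker ∂_2 − rank ∂_3 = (8 − 7) − 0 = 1, and there is no ∂_3, so H_2 = Z.

(K is a triangulation of the 2-sphere S^2.)

H_2 ≅ Z.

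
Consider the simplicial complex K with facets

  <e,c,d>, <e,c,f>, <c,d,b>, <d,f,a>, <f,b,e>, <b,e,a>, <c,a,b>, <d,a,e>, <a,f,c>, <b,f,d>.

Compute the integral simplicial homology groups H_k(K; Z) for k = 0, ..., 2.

Order the vertices as a < b < c < d < e < f. Listing each simplex with vertices in this order, K has dimension 2 with simplices:

  0-simplices (6): a, b, c, d, e, f
  1-simplices (15): ab, ac, ad, ae, af, bc, bd, be, bf, cd, ce, cf, de, df, ef
  2-simplices (10): abc, abe, acf, ade, adf, bcd, bdf, bef, cde, cef

giving chain groups C_0 ≅ Z^6, C_1 ≅ Z^15, C_2 ≅ Z^10.

∂_1: C_1 → C_0 is given by ∂[p,q] = [q] − [p]. For instance
  ∂ae = e − a.
This gives a 6×15 integer matrix of rank 5; reducing to Smith normal form yields diagonal entries (1,1,1,1,1).

∂_2: C_2 → C_1 acts by ∂[p,q,r] = [q,r] − [p,r] + [p,q]. For instance
  ∂abe = be − ae + ab,
  ∂cde = de − ce + cd.
As a 15×10 matrix over Z this has rank 10, with invariant factors (1,1,1,1,1,1,1,1,1,2).

Reading off H_k = ker ∂_k / im ∂_{k+1}:

  H_0: rank C_0 − rank ∂_1 = 6 − 5 = 1, and the invariant factors of ∂_1 are all 1, so H_0 = Z.
  H_1: rank ker ∂_1 − rank ∂_2 = (15 − 5) − 10 = 0, and ∂_2 has invariant factor 2 > 1, so H_1 = Z/2Z.
  H_2: rank ker ∂_2 − rank ∂_3 = (10 − 10) − 0 = 0, and there is no ∂_3, so H_2 = 0.

H_0 ≅ Z,  H_1 ≅ Z/2Z,  H_2 = 0.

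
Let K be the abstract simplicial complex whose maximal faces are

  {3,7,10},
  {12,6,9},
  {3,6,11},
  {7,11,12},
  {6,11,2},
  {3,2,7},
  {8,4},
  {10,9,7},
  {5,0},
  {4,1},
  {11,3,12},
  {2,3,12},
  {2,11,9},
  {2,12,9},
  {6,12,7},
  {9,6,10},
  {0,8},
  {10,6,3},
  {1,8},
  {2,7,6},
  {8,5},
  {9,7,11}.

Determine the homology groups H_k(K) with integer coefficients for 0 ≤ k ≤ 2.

Take the total order 0 < 1 < 2 < 3 < 4 < 5 < 6 < 7 < 8 < 9 < 10 < 11 < 12 on the vertex set. Then K (dimension 2) consists of the simplices:

  0-simplices (13): [0], [1], [2], [3], [4], [5], [6], [7], [8], [9], [10], [11], [12]
  1-simplices (30): (30 of them)
  2-simplices (16): [2,3,7], [2,3,12], [2,6,7], [2,6,11], [2,9,11], [2,9,12], [3,6,10], [3,6,11], [3,7,10], [3,11,12], [6,7,12], [6,9,10], [6,9,12], [7,9,10], [7,9,11], [7,11,12]

giving chain groups C_0 ≅ Z^13, C_1 ≅ Z^30, C_2 ≅ Z^16.

∂_1: C_1 → C_0 sends each edge [p,q] (with p < q) to q − p.
This gives a 13×30 integer matrix of rank 11; reducing to Smith normal form yields diagonal entries (1,1,1,1,1,1,1,1,1,1,1).

∂_2: C_2 → C_1 maps a triangle to the signed sum of its edges. For instance
  ∂[7,11,12] = [11,12] − [7,12] + [7,11],
  ∂[2,9,11] = [9,11] − [2,11] + [2,9].
This gives a 30×16 integer matrix of rank 15; reducing to Smith normal form yields diagonal entries (1,1,1,1,1,1,1,1,1,1,1,1,1,1,1).

Reading off H_k = ker ∂_k / im ∂_{k+1}:

  H_0: rank C_0 − rank ∂_1 = 13 − 11 = 2, and the invariant factors of ∂_1 are all 1, so H_0 = Z^2.
  H_1: rank ker ∂_1 − rank ∂_2 = (30 − 11) − 15 = 4, and the invariant factors of ∂_2 are all 1, so H_1 = Z^4.
  H_2: rank ker ∂_2 − rank ∂_3 = (16 − 15) − 0 = 1, and there is no ∂_3, so H_2 = Z.

(K is a triangulation of the disjoint union of a wedge of 2 circles and the torus T^2.)

H_0 = Z^2,  H_1 = Z^4,  H_2 = Z.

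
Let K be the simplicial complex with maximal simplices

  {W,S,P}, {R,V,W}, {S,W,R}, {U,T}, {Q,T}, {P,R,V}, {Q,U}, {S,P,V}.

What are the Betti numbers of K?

We work with the vertex ordering P < Q < R < S < T < U < V < W. The simplices of K, each written with vertices in increasing order, are:

  0-simplices (8): P, Q, R, S, T, U, V, W
  1-simplices (13): PR, PS, PV, PW, QT, QU, RS, RV, RW, SV, SW, TU, VW
  2-simplices (5): PRV, PSV, PSW, RSW, RVW

giving chain groups C_0 ≅ Z^8, C_1 ≅ Z^13, C_2 ≅ Z^5.

Boundary ∂_1: C_1 → C_0 is given by ∂[p,q] = [q] − [p].
This gives a 8×13 integer matrix of rank 6; reducing to Smith normal form yields diagonal entries (1,1,1,1,1,1).

Boundary ∂_2: C_2 → C_1 sends each 2-simplex [p,q,r] to [q,r] − [p,r] + [p,q]. For instance
  ∂RSW = SW − RW + RS,
  ∂PSV = SV − PV + PS.
The resulting 13×5 matrix has rank 5, and its Smith normal form has invariant factors (1,1,1,1,1).

From H_k ≅ ker(∂_k) / im(∂_{k+1}) we obtain:

  H_0: rank C_0 − rank ∂_1 = 8 − 6 = 2, and the invariant factors of ∂_1 are all 1, so H_0 ≅ Z^2.
  H_1: rank ker ∂_1 − rank ∂_2 = (13 − 6) − 5 = 2, and the invariant factors of ∂_2 are all 1, so H_1 ≅ Z^2.
  H_2: rank ker ∂_2 − rank ∂_3 = (5 − 5) − 0 = 0, and there is no ∂_3, so H_2 ≅ 0.

As a check, the Euler characteristic is 8 − 13 + 5 = 0, which agrees with 2 − 2 + 0 = 0.
(K is a triangulation of the disjoint union of the circle S^1 and the Möbius band.)

Hence the Betti numbers are b_0 = 2, b_1 = 2, b_2 = 0.

b_0 = 2, b_1 = 2, b_2 = 0.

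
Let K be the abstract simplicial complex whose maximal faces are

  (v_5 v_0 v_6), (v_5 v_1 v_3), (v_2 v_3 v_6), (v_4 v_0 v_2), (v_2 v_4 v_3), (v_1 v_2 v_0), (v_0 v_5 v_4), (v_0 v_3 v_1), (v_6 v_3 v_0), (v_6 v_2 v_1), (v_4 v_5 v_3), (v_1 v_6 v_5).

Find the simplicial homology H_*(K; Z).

H_0 = Z,  H_1 = Z/2,  H_2 = 0.

Take the total order v_0 < v_1 < v_2 < v_3 < v_4 < v_5 < v_6 on the vertex set. Then K (dimension 2) consists of the simplices:

  0-simplices (7): [v_0], [v_1], [v_2], [v_3], [v_4], [v_5], [v_6]
  1-simplices (18): (18 of them)
  2-simplices (12): (12 of them)

giving chain groups C_0 ≅ Z^7, C_1 ≅ Z^18, C_2 ≅ Z^12.

Boundary ∂_1: C_1 → C_0 is given by ∂[p,q] = [q] − [p]. For instance
  ∂[v_0,v_6] = [v_6] − [v_0].
This gives a 7×18 integer matrix of rank 6; reducing to Smith normal form yields diagonal entries (1,1,1,1,1,1).

The boundary map ∂_2: C_2 → C_1 maps a triangle to the signed sum of its edges. For instance
  ∂[v_0,v_1,v_3] = [v_1,v_3] − [v_0,v_3] + [v_0,v_1],
  ∂[v_0,v_2,v_4] = [v_2,v_4] − [v_0,v_4] + [v_0,v_2].
This gives a 18×12 integer matrix of rank 12; reducing to Smith normal form yields diagonal entries (1,1,1,1,1,1,1,1,1,1,1,2).

From H_k ≅ ker(∂_k) / im(∂_{k+1}) we obtain:

  H_0: rank C_0 − rank ∂_1 = 7 − 6 = 1, and the invariant factors of ∂_1 are all 1, so H_0 = Z.
  H_1: rank ker ∂_1 − rank ∂_2 = (18 − 6) − 12 = 0, and ∂_2 has invariant factor 2 > 1, so H_1 = Z/2.
  H_2: rank ker ∂_2 − rank ∂_3 = (12 − 12) − 0 = 0, and there is no ∂_3, so H_2 = 0.

(K is a triangulation of the real projective plane RP^2.)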